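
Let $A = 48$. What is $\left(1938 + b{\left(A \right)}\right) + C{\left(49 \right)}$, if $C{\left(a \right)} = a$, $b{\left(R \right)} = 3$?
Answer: $1990$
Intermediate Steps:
$\left(1938 + b{\left(A \right)}\right) + C{\left(49 \right)} = \left(1938 + 3\right) + 49 = 1941 + 49 = 1990$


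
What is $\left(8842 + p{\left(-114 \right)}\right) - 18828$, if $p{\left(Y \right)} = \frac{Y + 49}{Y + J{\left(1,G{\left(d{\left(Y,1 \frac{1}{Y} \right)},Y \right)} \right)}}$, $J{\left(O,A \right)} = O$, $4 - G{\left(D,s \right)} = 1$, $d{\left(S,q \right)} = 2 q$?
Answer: $- \frac{1128353}{113} \approx -9985.4$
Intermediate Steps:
$G{\left(D,s \right)} = 3$ ($G{\left(D,s \right)} = 4 - 1 = 3$)
$p{\left(Y \right)} = \frac{49 + Y}{1 + Y}$ ($p{\left(Y \right)} = \frac{Y + 49}{Y + 1} = \frac{49 + Y}{1 + Y}$)
$\left(8842 + p{\left(-114 \right)}\right) - 18828 = \left(8842 + \frac{49 - 114}{1 - 114}\right) - 18828 = \left(8842 + \frac{1}{-113} \left(-65\right)\right) - 18828 = \left(8842 - - \frac{65}{113}\right) - 18828 = \left(8842 + \frac{65}{113}\right) - 18828 = \frac{999211}{113} - 18828 = - \frac{1128353}{113}$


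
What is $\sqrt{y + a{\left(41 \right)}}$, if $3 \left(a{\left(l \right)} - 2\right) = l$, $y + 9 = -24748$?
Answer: $\frac{4 i \sqrt{13917}}{3} \approx 157.29 i$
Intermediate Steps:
$y = -24757$ ($y = -9 - 24748 = -24757$)
$a{\left(l \right)} = 2 + \frac{l}{3}$
$\sqrt{y + a{\left(41 \right)}} = \sqrt{-24757 + \left(2 + \frac{1}{3} \cdot 41\right)} = \sqrt{-24757 + \left(2 + \frac{41}{3}\right)} = \sqrt{-24757 + \frac{47}{3}} = \sqrt{- \frac{74224}{3}} = \frac{4 i \sqrt{13917}}{3}$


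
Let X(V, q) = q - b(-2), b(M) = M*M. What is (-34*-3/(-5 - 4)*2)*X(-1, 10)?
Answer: -136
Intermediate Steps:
b(M) = M**2
X(V, q) = -4 + q (X(V, q) = q - 1*(-2)**2 = q - 1*4 = q - 4 = -4 + q)
(-34*-3/(-5 - 4)*2)*X(-1, 10) = (-34*-3/(-5 - 4)*2)*(-4 + 10) = -34*-3/(-9)*2*6 = -34*(-1/9*(-3))*2*6 = -34*2/3*6 = -68/3*6 = -136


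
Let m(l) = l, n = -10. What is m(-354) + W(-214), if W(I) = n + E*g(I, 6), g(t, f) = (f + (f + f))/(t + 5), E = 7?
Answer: -76202/209 ≈ -364.60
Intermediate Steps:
g(t, f) = 3*f/(5 + t) (g(t, f) = (f + 2*f)/(5 + t) = (3*f)/(5 + t) = 3*f/(5 + t))
W(I) = -10 + 126/(5 + I) (W(I) = -10 + 7*(3*6/(5 + I)) = -10 + 7*(18/(5 + I)) = -10 + 126/(5 + I))
m(-354) + W(-214) = -354 + 2*(38 - 5*(-214))/(5 - 214) = -354 + 2*(38 + 1070)/(-209) = -354 + 2*(-1/209)*1108 = -354 - 2216/209 = -76202/209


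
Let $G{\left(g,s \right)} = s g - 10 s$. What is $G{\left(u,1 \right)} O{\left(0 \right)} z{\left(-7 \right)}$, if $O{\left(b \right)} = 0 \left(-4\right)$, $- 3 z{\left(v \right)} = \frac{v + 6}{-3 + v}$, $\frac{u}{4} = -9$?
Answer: $0$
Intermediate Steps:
$u = -36$ ($u = 4 \left(-9\right) = -36$)
$z{\left(v \right)} = - \frac{6 + v}{3 \left(-3 + v\right)}$ ($z{\left(v \right)} = - \frac{\left(v + 6\right) \frac{1}{-3 + v}}{3} = - \frac{\left(6 + v\right) \frac{1}{-3 + v}}{3} = - \frac{\frac{1}{-3 + v} \left(6 + v\right)}{3} = - \frac{6 + v}{3 \left(-3 + v\right)}$)
$G{\left(g,s \right)} = - 10 s + g s$ ($G{\left(g,s \right)} = g s - 10 s = - 10 s + g s$)
$O{\left(b \right)} = 0$
$G{\left(u,1 \right)} O{\left(0 \right)} z{\left(-7 \right)} = 1 \left(-10 - 36\right) 0 \frac{-6 - -7}{3 \left(-3 - 7\right)} = 1 \left(-46\right) 0 \frac{-6 + 7}{3 \left(-10\right)} = \left(-46\right) 0 \cdot \frac{1}{3} \left(- \frac{1}{10}\right) 1 = 0 \left(- \frac{1}{30}\right) = 0$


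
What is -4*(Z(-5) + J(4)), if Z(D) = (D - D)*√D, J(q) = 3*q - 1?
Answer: -44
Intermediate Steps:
J(q) = -1 + 3*q
Z(D) = 0 (Z(D) = 0*√D = 0)
-4*(Z(-5) + J(4)) = -4*(0 + (-1 + 3*4)) = -4*(0 + (-1 + 12)) = -4*(0 + 11) = -4*11 = -44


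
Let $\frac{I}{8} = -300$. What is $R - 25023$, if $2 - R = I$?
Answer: $-22621$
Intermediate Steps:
$I = -2400$ ($I = 8 \left(-300\right) = -2400$)
$R = 2402$ ($R = 2 - -2400 = 2 + 2400 = 2402$)
$R - 25023 = 2402 - 25023 = -22621$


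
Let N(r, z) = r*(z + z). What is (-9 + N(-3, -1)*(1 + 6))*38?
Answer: 1254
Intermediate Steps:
N(r, z) = 2*r*z (N(r, z) = r*(2*z) = 2*r*z)
(-9 + N(-3, -1)*(1 + 6))*38 = (-9 + (2*(-3)*(-1))*(1 + 6))*38 = (-9 + 6*7)*38 = (-9 + 42)*38 = 33*38 = 1254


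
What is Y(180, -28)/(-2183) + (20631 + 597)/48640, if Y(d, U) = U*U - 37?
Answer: 2501661/26545280 ≈ 0.094241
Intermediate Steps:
Y(d, U) = -37 + U**2 (Y(d, U) = U**2 - 37 = -37 + U**2)
Y(180, -28)/(-2183) + (20631 + 597)/48640 = (-37 + (-28)**2)/(-2183) + (20631 + 597)/48640 = (-37 + 784)*(-1/2183) + 21228*(1/48640) = 747*(-1/2183) + 5307/12160 = -747/2183 + 5307/12160 = 2501661/26545280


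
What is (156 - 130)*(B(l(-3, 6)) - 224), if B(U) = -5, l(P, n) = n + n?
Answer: -5954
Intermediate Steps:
l(P, n) = 2*n
(156 - 130)*(B(l(-3, 6)) - 224) = (156 - 130)*(-5 - 224) = 26*(-229) = -5954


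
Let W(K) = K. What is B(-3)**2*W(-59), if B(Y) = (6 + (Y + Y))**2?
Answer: 0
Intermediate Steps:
B(Y) = (6 + 2*Y)**2
B(-3)**2*W(-59) = (4*(3 - 3)**2)**2*(-59) = (4*0**2)**2*(-59) = (4*0)**2*(-59) = 0**2*(-59) = 0*(-59) = 0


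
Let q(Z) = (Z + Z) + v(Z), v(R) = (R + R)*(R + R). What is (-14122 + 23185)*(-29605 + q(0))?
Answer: -268310115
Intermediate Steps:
v(R) = 4*R² (v(R) = (2*R)*(2*R) = 4*R²)
q(Z) = 2*Z + 4*Z² (q(Z) = (Z + Z) + 4*Z² = 2*Z + 4*Z²)
(-14122 + 23185)*(-29605 + q(0)) = (-14122 + 23185)*(-29605 + 2*0*(1 + 2*0)) = 9063*(-29605 + 2*0*(1 + 0)) = 9063*(-29605 + 2*0*1) = 9063*(-29605 + 0) = 9063*(-29605) = -268310115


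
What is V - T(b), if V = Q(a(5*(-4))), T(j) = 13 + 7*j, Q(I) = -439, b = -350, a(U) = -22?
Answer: 1998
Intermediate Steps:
V = -439
V - T(b) = -439 - (13 + 7*(-350)) = -439 - (13 - 2450) = -439 - 1*(-2437) = -439 + 2437 = 1998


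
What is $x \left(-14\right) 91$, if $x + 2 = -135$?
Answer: $174538$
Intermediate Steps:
$x = -137$ ($x = -2 - 135 = -137$)
$x \left(-14\right) 91 = \left(-137\right) \left(-14\right) 91 = 1918 \cdot 91 = 174538$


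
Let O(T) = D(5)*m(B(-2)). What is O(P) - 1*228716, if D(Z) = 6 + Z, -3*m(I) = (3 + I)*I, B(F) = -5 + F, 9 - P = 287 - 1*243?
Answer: -686456/3 ≈ -2.2882e+5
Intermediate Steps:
P = -35 (P = 9 - (287 - 1*243) = 9 - (287 - 243) = 9 - 1*44 = 9 - 44 = -35)
m(I) = -I*(3 + I)/3 (m(I) = -(3 + I)*I/3 = -I*(3 + I)/3)
O(T) = -308/3 (O(T) = (6 + 5)*(-(-5 - 2)*(3 + (-5 - 2))/3) = 11*(-⅓*(-7)*(3 - 7)) = 11*(-⅓*(-7)*(-4)) = 11*(-28/3) = -308/3)
O(P) - 1*228716 = -308/3 - 1*228716 = -308/3 - 228716 = -686456/3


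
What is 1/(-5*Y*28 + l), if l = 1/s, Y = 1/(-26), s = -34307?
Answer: 34307/184729 ≈ 0.18572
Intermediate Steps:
Y = -1/26 ≈ -0.038462
l = -1/34307 (l = 1/(-34307) = -1/34307 ≈ -2.9149e-5)
1/(-5*Y*28 + l) = 1/(-5*(-1/26)*28 - 1/34307) = 1/((5/26)*28 - 1/34307) = 1/(70/13 - 1/34307) = 1/(184729/34307) = 34307/184729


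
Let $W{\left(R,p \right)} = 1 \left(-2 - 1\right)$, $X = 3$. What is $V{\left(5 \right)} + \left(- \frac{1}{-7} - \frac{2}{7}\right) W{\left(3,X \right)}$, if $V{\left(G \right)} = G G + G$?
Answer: $\frac{213}{7} \approx 30.429$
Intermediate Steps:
$W{\left(R,p \right)} = -3$ ($W{\left(R,p \right)} = 1 \left(-3\right) = -3$)
$V{\left(G \right)} = G + G^{2}$ ($V{\left(G \right)} = G^{2} + G = G + G^{2}$)
$V{\left(5 \right)} + \left(- \frac{1}{-7} - \frac{2}{7}\right) W{\left(3,X \right)} = 5 \left(1 + 5\right) + \left(- \frac{1}{-7} - \frac{2}{7}\right) \left(-3\right) = 5 \cdot 6 + \left(\left(-1\right) \left(- \frac{1}{7}\right) - \frac{2}{7}\right) \left(-3\right) = 30 + \left(\frac{1}{7} - \frac{2}{7}\right) \left(-3\right) = 30 - - \frac{3}{7} = 30 + \frac{3}{7} = \frac{213}{7}$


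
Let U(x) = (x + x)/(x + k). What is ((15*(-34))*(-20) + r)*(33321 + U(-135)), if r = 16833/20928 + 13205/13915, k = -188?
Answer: 2131699284478777437/6270789184 ≈ 3.3994e+8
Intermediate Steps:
U(x) = 2*x/(-188 + x) (U(x) = (x + x)/(x - 188) = (2*x)/(-188 + x) = 2*x/(-188 + x))
r = 34039029/19414208 (r = 16833*(1/20928) + 13205*(1/13915) = 5611/6976 + 2641/2783 = 34039029/19414208 ≈ 1.7533)
((15*(-34))*(-20) + r)*(33321 + U(-135)) = ((15*(-34))*(-20) + 34039029/19414208)*(33321 + 2*(-135)/(-188 - 135)) = (-510*(-20) + 34039029/19414208)*(33321 + 2*(-135)/(-323)) = (10200 + 34039029/19414208)*(33321 + 2*(-135)*(-1/323)) = 198058960629*(33321 + 270/323)/19414208 = (198058960629/19414208)*(10762953/323) = 2131699284478777437/6270789184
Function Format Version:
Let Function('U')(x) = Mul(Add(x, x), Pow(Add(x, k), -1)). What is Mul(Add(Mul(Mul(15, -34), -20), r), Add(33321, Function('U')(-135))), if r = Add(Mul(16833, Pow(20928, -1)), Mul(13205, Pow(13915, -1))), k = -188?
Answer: Rational(2131699284478777437, 6270789184) ≈ 3.3994e+8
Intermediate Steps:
Function('U')(x) = Mul(2, x, Pow(Add(-188, x), -1)) (Function('U')(x) = Mul(Add(x, x), Pow(Add(x, -188), -1)) = Mul(Mul(2, x), Pow(Add(-188, x), -1)) = Mul(2, x, Pow(Add(-188, x), -1)))
r = Rational(34039029, 19414208) (r = Add(Mul(16833, Rational(1, 20928)), Mul(13205, Rational(1, 13915))) = Add(Rational(5611, 6976), Rational(2641, 2783)) = Rational(34039029, 19414208) ≈ 1.7533)
Mul(Add(Mul(Mul(15, -34), -20), r), Add(33321, Function('U')(-135))) = Mul(Add(Mul(Mul(15, -34), -20), Rational(34039029, 19414208)), Add(33321, Mul(2, -135, Pow(Add(-188, -135), -1)))) = Mul(Add(Mul(-510, -20), Rational(34039029, 19414208)), Add(33321, Mul(2, -135, Pow(-323, -1)))) = Mul(Add(10200, Rational(34039029, 19414208)), Add(33321, Mul(2, -135, Rational(-1, 323)))) = Mul(Rational(198058960629, 19414208), Add(33321, Rational(270, 323))) = Mul(Rational(198058960629, 19414208), Rational(10762953, 323)) = Rational(2131699284478777437, 6270789184)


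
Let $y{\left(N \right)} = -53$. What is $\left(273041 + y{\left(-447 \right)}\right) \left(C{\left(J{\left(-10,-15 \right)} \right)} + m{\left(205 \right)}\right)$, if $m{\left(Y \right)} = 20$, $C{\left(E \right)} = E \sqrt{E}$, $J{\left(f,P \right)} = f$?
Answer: $5459760 - 2729880 i \sqrt{10} \approx 5.4598 \cdot 10^{6} - 8.6326 \cdot 10^{6} i$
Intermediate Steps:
$C{\left(E \right)} = E^{\frac{3}{2}}$
$\left(273041 + y{\left(-447 \right)}\right) \left(C{\left(J{\left(-10,-15 \right)} \right)} + m{\left(205 \right)}\right) = \left(273041 - 53\right) \left(\left(-10\right)^{\frac{3}{2}} + 20\right) = 272988 \left(- 10 i \sqrt{10} + 20\right) = 272988 \left(20 - 10 i \sqrt{10}\right) = 5459760 - 2729880 i \sqrt{10}$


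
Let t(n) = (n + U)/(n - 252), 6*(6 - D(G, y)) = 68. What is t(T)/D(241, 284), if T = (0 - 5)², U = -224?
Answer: -597/3632 ≈ -0.16437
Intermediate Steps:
D(G, y) = -16/3 (D(G, y) = 6 - ⅙*68 = 6 - 34/3 = -16/3)
T = 25 (T = (-5)² = 25)
t(n) = (-224 + n)/(-252 + n) (t(n) = (n - 224)/(n - 252) = (-224 + n)/(-252 + n))
t(T)/D(241, 284) = ((-224 + 25)/(-252 + 25))/(-16/3) = (-199/(-227))*(-3/16) = -1/227*(-199)*(-3/16) = (199/227)*(-3/16) = -597/3632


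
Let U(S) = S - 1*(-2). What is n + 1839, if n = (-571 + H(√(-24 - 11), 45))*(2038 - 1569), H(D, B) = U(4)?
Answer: -263146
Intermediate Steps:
U(S) = 2 + S (U(S) = S + 2 = 2 + S)
H(D, B) = 6 (H(D, B) = 2 + 4 = 6)
n = -264985 (n = (-571 + 6)*(2038 - 1569) = -565*469 = -264985)
n + 1839 = -264985 + 1839 = -263146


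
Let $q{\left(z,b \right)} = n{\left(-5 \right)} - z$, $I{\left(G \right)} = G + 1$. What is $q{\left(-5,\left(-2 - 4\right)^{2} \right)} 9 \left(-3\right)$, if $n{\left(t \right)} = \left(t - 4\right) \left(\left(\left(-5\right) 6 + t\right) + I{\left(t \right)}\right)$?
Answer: $-9612$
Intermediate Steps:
$I{\left(G \right)} = 1 + G$
$n{\left(t \right)} = \left(-29 + 2 t\right) \left(-4 + t\right)$ ($n{\left(t \right)} = \left(t - 4\right) \left(\left(\left(-5\right) 6 + t\right) + \left(1 + t\right)\right) = \left(-4 + t\right) \left(\left(-30 + t\right) + \left(1 + t\right)\right) = \left(-4 + t\right) \left(-29 + 2 t\right) = \left(-29 + 2 t\right) \left(-4 + t\right)$)
$q{\left(z,b \right)} = 351 - z$ ($q{\left(z,b \right)} = \left(116 - -185 + 2 \left(-5\right)^{2}\right) - z = \left(116 + 185 + 2 \cdot 25\right) - z = \left(116 + 185 + 50\right) - z = 351 - z$)
$q{\left(-5,\left(-2 - 4\right)^{2} \right)} 9 \left(-3\right) = \left(351 - -5\right) 9 \left(-3\right) = \left(351 + 5\right) 9 \left(-3\right) = 356 \cdot 9 \left(-3\right) = 3204 \left(-3\right) = -9612$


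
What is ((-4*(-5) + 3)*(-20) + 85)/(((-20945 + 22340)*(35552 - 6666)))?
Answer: -25/2686398 ≈ -9.3061e-6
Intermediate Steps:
((-4*(-5) + 3)*(-20) + 85)/(((-20945 + 22340)*(35552 - 6666))) = ((20 + 3)*(-20) + 85)/((1395*28886)) = (23*(-20) + 85)/40295970 = (-460 + 85)*(1/40295970) = -375*1/40295970 = -25/2686398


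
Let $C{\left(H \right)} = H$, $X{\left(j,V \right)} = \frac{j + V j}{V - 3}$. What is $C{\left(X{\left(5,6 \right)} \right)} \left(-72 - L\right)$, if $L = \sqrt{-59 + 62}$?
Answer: $-840 - \frac{35 \sqrt{3}}{3} \approx -860.21$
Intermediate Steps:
$X{\left(j,V \right)} = \frac{j + V j}{-3 + V}$
$L = \sqrt{3} \approx 1.732$
$C{\left(X{\left(5,6 \right)} \right)} \left(-72 - L\right) = \frac{5 \left(1 + 6\right)}{-3 + 6} \left(-72 - \sqrt{3}\right) = 5 \cdot \frac{1}{3} \cdot 7 \left(-72 - \sqrt{3}\right) = \frac{35 \left(-72 - \sqrt{3}\right)}{3} = -840 - \frac{35 \sqrt{3}}{3}$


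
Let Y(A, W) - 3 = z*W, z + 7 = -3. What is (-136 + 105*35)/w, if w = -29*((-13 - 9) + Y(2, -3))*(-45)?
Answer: 3539/14355 ≈ 0.24653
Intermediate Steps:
z = -10 (z = -7 - 3 = -10)
Y(A, W) = 3 - 10*W
w = 14355 (w = -29*((-13 - 9) + (3 - 10*(-3)))*(-45) = -29*(-22 + (3 + 30))*(-45) = -29*(-22 + 33)*(-45) = -29*11*(-45) = -319*(-45) = 14355)
(-136 + 105*35)/w = (-136 + 105*35)/14355 = (-136 + 3675)*(1/14355) = 3539*(1/14355) = 3539/14355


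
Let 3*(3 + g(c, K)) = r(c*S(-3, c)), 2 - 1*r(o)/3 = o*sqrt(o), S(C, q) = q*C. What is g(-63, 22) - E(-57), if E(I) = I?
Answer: 56 + 750141*I*sqrt(3) ≈ 56.0 + 1.2993e+6*I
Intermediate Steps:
S(C, q) = C*q
r(o) = 6 - 3*o**(3/2) (r(o) = 6 - 3*o*sqrt(o) = 6 - 3*o**(3/2))
g(c, K) = -1 - 3*sqrt(3)*(-c**2)**(3/2) (g(c, K) = -3 + (6 - 3*(-3*c**2)**(3/2))/3 = -3 + (6 - 3*3*sqrt(3)*(-c**2)**(3/2))/3 = -3 + (6 - 9*sqrt(3)*(-c**2)**(3/2))/3 = -3 + (2 - 3*sqrt(3)*(-c**2)**(3/2)) = -1 - 3*sqrt(3)*(-c**2)**(3/2))
g(-63, 22) - E(-57) = (-1 - 3*sqrt(3)*(-1*(-63)**2)**(3/2)) - 1*(-57) = (-1 - 3*sqrt(3)*(-1*3969)**(3/2)) + 57 = (-1 - 3*sqrt(3)*(-3969)**(3/2)) + 57 = (-1 - 3*sqrt(3)*(-250047*I)) + 57 = (-1 + 750141*I*sqrt(3)) + 57 = 56 + 750141*I*sqrt(3)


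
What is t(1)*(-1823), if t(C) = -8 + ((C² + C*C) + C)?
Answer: 9115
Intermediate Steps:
t(C) = -8 + C + 2*C² (t(C) = -8 + ((C² + C²) + C) = -8 + (2*C² + C) = -8 + (C + 2*C²) = -8 + C + 2*C²)
t(1)*(-1823) = (-8 + 1 + 2*1²)*(-1823) = (-8 + 1 + 2*1)*(-1823) = (-8 + 1 + 2)*(-1823) = -5*(-1823) = 9115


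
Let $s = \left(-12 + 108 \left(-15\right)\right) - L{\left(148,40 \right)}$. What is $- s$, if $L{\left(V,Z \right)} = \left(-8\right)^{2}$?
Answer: $1696$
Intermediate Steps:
$L{\left(V,Z \right)} = 64$
$s = -1696$ ($s = \left(-12 + 108 \left(-15\right)\right) - 64 = \left(-12 - 1620\right) - 64 = -1632 - 64 = -1696$)
$- s = \left(-1\right) \left(-1696\right) = 1696$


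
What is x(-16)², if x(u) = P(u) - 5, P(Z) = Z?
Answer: 441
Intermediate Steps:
x(u) = -5 + u (x(u) = u - 5 = -5 + u)
x(-16)² = (-5 - 16)² = (-21)² = 441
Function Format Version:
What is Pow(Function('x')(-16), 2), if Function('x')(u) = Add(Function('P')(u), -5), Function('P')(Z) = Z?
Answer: 441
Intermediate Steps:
Function('x')(u) = Add(-5, u) (Function('x')(u) = Add(u, -5) = Add(-5, u))
Pow(Function('x')(-16), 2) = Pow(Add(-5, -16), 2) = Pow(-21, 2) = 441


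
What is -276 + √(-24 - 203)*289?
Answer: -276 + 289*I*√227 ≈ -276.0 + 4354.2*I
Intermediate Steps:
-276 + √(-24 - 203)*289 = -276 + √(-227)*289 = -276 + (I*√227)*289 = -276 + 289*I*√227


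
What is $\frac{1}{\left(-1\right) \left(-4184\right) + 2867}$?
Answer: $\frac{1}{7051} \approx 0.00014182$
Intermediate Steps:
$\frac{1}{\left(-1\right) \left(-4184\right) + 2867} = \frac{1}{4184 + 2867} = \frac{1}{7051}$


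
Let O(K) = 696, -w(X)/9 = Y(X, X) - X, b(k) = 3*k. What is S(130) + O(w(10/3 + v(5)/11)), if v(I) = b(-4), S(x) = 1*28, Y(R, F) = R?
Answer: 724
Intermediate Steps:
S(x) = 28
v(I) = -12 (v(I) = 3*(-4) = -12)
w(X) = 0 (w(X) = -9*(X - X) = -9*0 = 0)
S(130) + O(w(10/3 + v(5)/11)) = 28 + 696 = 724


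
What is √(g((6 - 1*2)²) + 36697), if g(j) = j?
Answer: √36713 ≈ 191.61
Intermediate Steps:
√(g((6 - 1*2)²) + 36697) = √((6 - 1*2)² + 36697) = √((6 - 2)² + 36697) = √(4² + 36697) = √(16 + 36697) = √36713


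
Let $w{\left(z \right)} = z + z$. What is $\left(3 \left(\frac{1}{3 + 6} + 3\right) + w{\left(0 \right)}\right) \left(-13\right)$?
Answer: $- \frac{364}{3} \approx -121.33$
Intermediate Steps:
$w{\left(z \right)} = 2 z$
$\left(3 \left(\frac{1}{3 + 6} + 3\right) + w{\left(0 \right)}\right) \left(-13\right) = \left(3 \left(\frac{1}{3 + 6} + 3\right) + 2 \cdot 0\right) \left(-13\right) = \left(3 \left(\frac{1}{9} + 3\right) + 0\right) \left(-13\right) = \left(3 \cdot \frac{28}{9} + 0\right) \left(-13\right) = \left(\frac{28}{3} + 0\right) \left(-13\right) = \frac{28}{3} \left(-13\right) = - \frac{364}{3}$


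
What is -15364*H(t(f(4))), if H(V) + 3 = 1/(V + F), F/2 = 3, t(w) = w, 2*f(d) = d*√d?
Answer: 222778/5 ≈ 44556.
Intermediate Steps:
f(d) = d^(3/2)/2 (f(d) = (d*√d)/2 = d^(3/2)/2)
F = 6 (F = 2*3 = 6)
H(V) = -3 + 1/(6 + V) (H(V) = -3 + 1/(V + 6) = -3 + 1/(6 + V))
-15364*H(t(f(4))) = -15364*(-17 - 3*4^(3/2)/2)/(6 + 4^(3/2)/2) = -15364*(-17 - 3*8/2)/(6 + (½)*8) = -15364*(-17 - 3*4)/(6 + 4) = -15364*(-17 - 12)/10 = -7682*(-29)/5 = -15364*(-29/10) = 222778/5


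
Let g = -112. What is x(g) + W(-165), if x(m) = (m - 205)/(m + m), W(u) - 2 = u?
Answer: -36195/224 ≈ -161.58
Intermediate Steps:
W(u) = 2 + u
x(m) = (-205 + m)/(2*m) (x(m) = (-205 + m)/((2*m)) = (-205 + m)*(1/(2*m)) = (-205 + m)/(2*m))
x(g) + W(-165) = (½)*(-205 - 112)/(-112) + (2 - 165) = (½)*(-1/112)*(-317) - 163 = 317/224 - 163 = -36195/224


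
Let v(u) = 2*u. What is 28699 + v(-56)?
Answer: 28587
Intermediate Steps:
28699 + v(-56) = 28699 + 2*(-56) = 28699 - 112 = 28587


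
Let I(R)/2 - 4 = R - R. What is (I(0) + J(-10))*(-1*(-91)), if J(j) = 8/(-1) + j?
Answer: -910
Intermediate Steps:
I(R) = 8 (I(R) = 8 + 2*(R - R) = 8 + 2*0 = 8 + 0 = 8)
J(j) = -8 + j (J(j) = 8*(-1) + j = -8 + j)
(I(0) + J(-10))*(-1*(-91)) = (8 + (-8 - 10))*(-1*(-91)) = (8 - 18)*91 = -10*91 = -910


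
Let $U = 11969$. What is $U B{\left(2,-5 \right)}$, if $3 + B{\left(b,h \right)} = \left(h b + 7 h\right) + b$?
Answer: $-550574$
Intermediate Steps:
$B{\left(b,h \right)} = -3 + b + 7 h + b h$ ($B{\left(b,h \right)} = -3 + \left(\left(h b + 7 h\right) + b\right) = -3 + \left(\left(b h + 7 h\right) + b\right) = -3 + \left(\left(7 h + b h\right) + b\right) = -3 + \left(b + 7 h + b h\right) = -3 + b + 7 h + b h$)
$U B{\left(2,-5 \right)} = 11969 \left(-3 + 2 + 7 \left(-5\right) + 2 \left(-5\right)\right) = 11969 \left(-3 + 2 - 35 - 10\right) = 11969 \left(-46\right) = -550574$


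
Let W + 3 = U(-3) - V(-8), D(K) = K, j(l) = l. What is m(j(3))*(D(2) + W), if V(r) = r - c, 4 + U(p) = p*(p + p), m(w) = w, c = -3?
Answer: 54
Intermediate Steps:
U(p) = -4 + 2*p² (U(p) = -4 + p*(p + p) = -4 + p*(2*p) = -4 + 2*p²)
V(r) = 3 + r (V(r) = r - 1*(-3) = r + 3 = 3 + r)
W = 16 (W = -3 + ((-4 + 2*(-3)²) - (3 - 8)) = -3 + ((-4 + 2*9) - 1*(-5)) = -3 + ((-4 + 18) + 5) = -3 + (14 + 5) = -3 + 19 = 16)
m(j(3))*(D(2) + W) = 3*(2 + 16) = 3*18 = 54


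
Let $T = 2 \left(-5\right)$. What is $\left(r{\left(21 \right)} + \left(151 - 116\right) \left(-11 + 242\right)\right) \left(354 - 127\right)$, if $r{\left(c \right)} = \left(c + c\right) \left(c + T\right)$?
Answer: $1940169$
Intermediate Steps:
$T = -10$
$r{\left(c \right)} = 2 c \left(-10 + c\right)$ ($r{\left(c \right)} = \left(c + c\right) \left(c - 10\right) = 2 c \left(-10 + c\right)$)
$\left(r{\left(21 \right)} + \left(151 - 116\right) \left(-11 + 242\right)\right) \left(354 - 127\right) = \left(2 \cdot 21 \left(-10 + 21\right) + \left(151 - 116\right) \left(-11 + 242\right)\right) \left(354 - 127\right) = \left(2 \cdot 21 \cdot 11 + 35 \cdot 231\right) 227 = \left(462 + 8085\right) 227 = 8547 \cdot 227 = 1940169$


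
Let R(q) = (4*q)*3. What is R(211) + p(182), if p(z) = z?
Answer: 2714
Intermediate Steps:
R(q) = 12*q
R(211) + p(182) = 12*211 + 182 = 2532 + 182 = 2714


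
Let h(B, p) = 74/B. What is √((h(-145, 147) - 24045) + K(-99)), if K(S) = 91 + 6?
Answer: I*√503517430/145 ≈ 154.75*I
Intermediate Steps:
K(S) = 97
√((h(-145, 147) - 24045) + K(-99)) = √((74/(-145) - 24045) + 97) = √((74*(-1/145) - 24045) + 97) = √((-74/145 - 24045) + 97) = √(-3486599/145 + 97) = √(-3472534/145) = I*√503517430/145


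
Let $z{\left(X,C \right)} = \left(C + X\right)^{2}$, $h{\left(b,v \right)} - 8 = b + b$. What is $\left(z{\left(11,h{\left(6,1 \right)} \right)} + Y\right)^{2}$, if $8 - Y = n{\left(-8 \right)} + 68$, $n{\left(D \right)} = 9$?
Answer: $795664$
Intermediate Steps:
$h{\left(b,v \right)} = 8 + 2 b$ ($h{\left(b,v \right)} = 8 + \left(b + b\right) = 8 + 2 b$)
$Y = -69$ ($Y = 8 - \left(9 + 68\right) = 8 - 77 = -69$)
$\left(z{\left(11,h{\left(6,1 \right)} \right)} + Y\right)^{2} = \left(\left(\left(8 + 2 \cdot 6\right) + 11\right)^{2} - 69\right)^{2} = \left(\left(\left(8 + 12\right) + 11\right)^{2} - 69\right)^{2} = \left(\left(20 + 11\right)^{2} - 69\right)^{2} = \left(31^{2} - 69\right)^{2} = \left(961 - 69\right)^{2} = 892^{2} = 795664$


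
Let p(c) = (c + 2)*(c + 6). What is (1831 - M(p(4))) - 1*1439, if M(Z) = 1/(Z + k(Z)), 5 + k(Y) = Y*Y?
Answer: 1432759/3655 ≈ 392.00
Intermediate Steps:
k(Y) = -5 + Y**2 (k(Y) = -5 + Y*Y = -5 + Y**2)
p(c) = (2 + c)*(6 + c)
M(Z) = 1/(-5 + Z + Z**2) (M(Z) = 1/(Z + (-5 + Z**2)) = 1/(-5 + Z + Z**2))
(1831 - M(p(4))) - 1*1439 = (1831 - 1/(-5 + (12 + 4**2 + 8*4) + (12 + 4**2 + 8*4)**2)) - 1*1439 = (1831 - 1/(-5 + (12 + 16 + 32) + (12 + 16 + 32)**2)) - 1439 = (1831 - 1/(-5 + 60 + 60**2)) - 1439 = (1831 - 1/(-5 + 60 + 3600)) - 1439 = (1831 - 1/3655) - 1439 = 6692304/3655 - 1439 = 1432759/3655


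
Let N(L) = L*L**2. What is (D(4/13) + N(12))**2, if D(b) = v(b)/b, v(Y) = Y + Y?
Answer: 2992900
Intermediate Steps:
N(L) = L**3
v(Y) = 2*Y
D(b) = 2 (D(b) = (2*b)/b = 2)
(D(4/13) + N(12))**2 = (2 + 12**3)**2 = (2 + 1728)**2 = 1730**2 = 2992900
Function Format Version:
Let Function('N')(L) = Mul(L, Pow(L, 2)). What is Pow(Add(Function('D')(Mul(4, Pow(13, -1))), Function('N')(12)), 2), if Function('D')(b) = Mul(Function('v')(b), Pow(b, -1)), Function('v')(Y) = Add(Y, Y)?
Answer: 2992900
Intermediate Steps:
Function('N')(L) = Pow(L, 3)
Function('v')(Y) = Mul(2, Y)
Function('D')(b) = 2 (Function('D')(b) = Mul(Mul(2, b), Pow(b, -1)) = 2)
Pow(Add(Function('D')(Mul(4, Pow(13, -1))), Function('N')(12)), 2) = Pow(Add(2, Pow(12, 3)), 2) = Pow(Add(2, 1728), 2) = Pow(1730, 2) = 2992900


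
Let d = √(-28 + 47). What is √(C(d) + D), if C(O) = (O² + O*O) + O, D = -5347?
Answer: √(-5309 + √19) ≈ 72.833*I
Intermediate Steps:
d = √19 ≈ 4.3589
C(O) = O + 2*O² (C(O) = (O² + O²) + O = 2*O² + O = O + 2*O²)
√(C(d) + D) = √(√19*(1 + 2*√19) - 5347) = √(-5347 + √19*(1 + 2*√19))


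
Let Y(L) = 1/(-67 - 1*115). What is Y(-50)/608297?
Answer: -1/110710054 ≈ -9.0326e-9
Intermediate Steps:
Y(L) = -1/182 (Y(L) = 1/(-67 - 115) = 1/(-182) = -1/182)
Y(-50)/608297 = -1/182/608297 = -1/182*1/608297 = -1/110710054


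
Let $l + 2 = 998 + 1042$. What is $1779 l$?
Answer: $3625602$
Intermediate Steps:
$l = 2038$ ($l = -2 + \left(998 + 1042\right) = -2 + 2040 = 2038$)
$1779 l = 1779 \cdot 2038 = 3625602$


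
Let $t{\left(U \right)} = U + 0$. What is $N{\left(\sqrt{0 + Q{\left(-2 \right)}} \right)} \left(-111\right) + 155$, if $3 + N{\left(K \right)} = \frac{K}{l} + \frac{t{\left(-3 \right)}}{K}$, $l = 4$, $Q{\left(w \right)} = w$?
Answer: $488 - \frac{777 i \sqrt{2}}{4} \approx 488.0 - 274.71 i$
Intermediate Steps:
$t{\left(U \right)} = U$
$N{\left(K \right)} = -3 - \frac{3}{K} + \frac{K}{4}$ ($N{\left(K \right)} = -3 + \left(\frac{K}{4} - \frac{3}{K}\right) = -3 + \left(- \frac{3}{K} + \frac{K}{4}\right) = -3 - \frac{3}{K} + \frac{K}{4}$)
$N{\left(\sqrt{0 + Q{\left(-2 \right)}} \right)} \left(-111\right) + 155 = \left(-3 - \frac{3}{\sqrt{0 - 2}} + \frac{\sqrt{0 - 2}}{4}\right) \left(-111\right) + 155 = \left(-3 - \frac{3}{\sqrt{-2}} + \frac{\sqrt{-2}}{4}\right) \left(-111\right) + 155 = \left(-3 - \frac{3}{i \sqrt{2}} + \frac{i \sqrt{2}}{4}\right) \left(-111\right) + 155 = \left(-3 - 3 \left(- \frac{i \sqrt{2}}{2}\right) + \frac{i \sqrt{2}}{4}\right) \left(-111\right) + 155 = \left(-3 + \frac{3 i \sqrt{2}}{2} + \frac{i \sqrt{2}}{4}\right) \left(-111\right) + 155 = \left(-3 + \frac{7 i \sqrt{2}}{4}\right) \left(-111\right) + 155 = \left(333 - \frac{777 i \sqrt{2}}{4}\right) + 155 = 488 - \frac{777 i \sqrt{2}}{4}$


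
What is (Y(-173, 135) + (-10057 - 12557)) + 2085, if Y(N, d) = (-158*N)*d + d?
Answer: 3669696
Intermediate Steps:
Y(N, d) = d - 158*N*d (Y(N, d) = -158*N*d + d = d - 158*N*d)
(Y(-173, 135) + (-10057 - 12557)) + 2085 = (135*(1 - 158*(-173)) + (-10057 - 12557)) + 2085 = (135*(1 + 27334) - 22614) + 2085 = (135*27335 - 22614) + 2085 = (3690225 - 22614) + 2085 = 3667611 + 2085 = 3669696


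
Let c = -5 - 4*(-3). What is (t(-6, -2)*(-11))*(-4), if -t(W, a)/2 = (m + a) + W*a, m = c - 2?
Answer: -1320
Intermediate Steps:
c = 7 (c = -5 - 1*(-12) = -5 + 12 = 7)
m = 5 (m = 7 - 2 = 5)
t(W, a) = -10 - 2*a - 2*W*a (t(W, a) = -2*((5 + a) + W*a) = -2*(5 + a + W*a) = -10 - 2*a - 2*W*a)
(t(-6, -2)*(-11))*(-4) = ((-10 - 2*(-2) - 2*(-6)*(-2))*(-11))*(-4) = ((-10 + 4 - 24)*(-11))*(-4) = -30*(-11)*(-4) = 330*(-4) = -1320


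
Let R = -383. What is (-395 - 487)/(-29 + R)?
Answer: 441/206 ≈ 2.1408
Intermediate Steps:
(-395 - 487)/(-29 + R) = (-395 - 487)/(-29 - 383) = -882/(-412) = -882*(-1/412) = 441/206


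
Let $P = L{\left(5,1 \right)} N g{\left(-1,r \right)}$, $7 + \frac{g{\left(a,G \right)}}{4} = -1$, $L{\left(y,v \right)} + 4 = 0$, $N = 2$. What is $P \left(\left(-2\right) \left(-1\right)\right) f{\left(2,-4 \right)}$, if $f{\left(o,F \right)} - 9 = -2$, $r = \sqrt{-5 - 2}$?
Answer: $3584$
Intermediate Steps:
$L{\left(y,v \right)} = -4$ ($L{\left(y,v \right)} = -4 + 0 = -4$)
$r = i \sqrt{7}$ ($r = \sqrt{-7} = i \sqrt{7} \approx 2.6458 i$)
$f{\left(o,F \right)} = 7$ ($f{\left(o,F \right)} = 9 - 2 = 7$)
$g{\left(a,G \right)} = -32$ ($g{\left(a,G \right)} = -28 + 4 \left(-1\right) = -28 - 4 = -32$)
$P = 256$ ($P = \left(-4\right) 2 \left(-32\right) = \left(-8\right) \left(-32\right) = 256$)
$P \left(\left(-2\right) \left(-1\right)\right) f{\left(2,-4 \right)} = 256 \left(\left(-2\right) \left(-1\right)\right) 7 = 256 \cdot 2 \cdot 7 = 512 \cdot 7 = 3584$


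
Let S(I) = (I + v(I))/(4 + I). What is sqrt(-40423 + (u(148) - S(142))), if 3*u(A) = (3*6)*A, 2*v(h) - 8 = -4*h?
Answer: I*sqrt(210676978)/73 ≈ 198.83*I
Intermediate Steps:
v(h) = 4 - 2*h (v(h) = 4 + (-4*h)/2 = 4 - 2*h)
u(A) = 6*A (u(A) = ((3*6)*A)/3 = (18*A)/3 = 6*A)
S(I) = (4 - I)/(4 + I) (S(I) = (I + (4 - 2*I))/(4 + I) = (4 - I)/(4 + I))
sqrt(-40423 + (u(148) - S(142))) = sqrt(-40423 + (6*148 - (4 - 1*142)/(4 + 142))) = sqrt(-40423 + (888 - (4 - 142)/146)) = sqrt(-40423 + (888 - (-138)/146)) = sqrt(-40423 + (888 - 1*(-69/73))) = sqrt(-40423 + (888 + 69/73)) = sqrt(-40423 + 64893/73) = sqrt(-2885986/73) = I*sqrt(210676978)/73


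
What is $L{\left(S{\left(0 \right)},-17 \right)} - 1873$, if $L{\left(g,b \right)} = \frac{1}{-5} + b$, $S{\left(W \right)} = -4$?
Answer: $- \frac{9451}{5} \approx -1890.2$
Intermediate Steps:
$L{\left(g,b \right)} = - \frac{1}{5} + b$
$L{\left(S{\left(0 \right)},-17 \right)} - 1873 = \left(- \frac{1}{5} - 17\right) - 1873 = - \frac{86}{5} - 1873 = - \frac{9451}{5}$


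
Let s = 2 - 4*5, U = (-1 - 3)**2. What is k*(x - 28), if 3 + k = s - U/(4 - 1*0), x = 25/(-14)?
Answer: 10425/14 ≈ 744.64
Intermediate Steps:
U = 16 (U = (-4)**2 = 16)
x = -25/14 (x = 25*(-1/14) = -25/14 ≈ -1.7857)
s = -18 (s = 2 - 20 = -18)
k = -25 (k = -3 + (-18 - 16/(4 - 1*0)) = -3 + (-18 - 16/(4 + 0)) = -3 + (-18 - 16/4) = -3 + (-18 - 1*4) = -3 + (-18 - 4) = -3 - 22 = -25)
k*(x - 28) = -25*(-25/14 - 28) = -25*(-417/14) = 10425/14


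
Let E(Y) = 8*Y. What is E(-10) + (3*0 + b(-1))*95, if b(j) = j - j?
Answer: -80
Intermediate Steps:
b(j) = 0
E(-10) + (3*0 + b(-1))*95 = 8*(-10) + (3*0 + 0)*95 = -80 + (0 + 0)*95 = -80 + 0*95 = -80 + 0 = -80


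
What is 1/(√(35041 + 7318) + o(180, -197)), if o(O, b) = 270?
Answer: 270/30541 - √42359/30541 ≈ 0.0021017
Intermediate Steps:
1/(√(35041 + 7318) + o(180, -197)) = 1/(√(35041 + 7318) + 270) = 1/(√42359 + 270) = 1/(270 + √42359)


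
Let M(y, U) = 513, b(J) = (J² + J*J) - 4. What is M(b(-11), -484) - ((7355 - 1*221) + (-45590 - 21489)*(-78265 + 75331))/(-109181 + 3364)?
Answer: 251101041/105817 ≈ 2373.0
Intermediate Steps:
b(J) = -4 + 2*J² (b(J) = (J² + J²) - 4 = 2*J² - 4 = -4 + 2*J²)
M(b(-11), -484) - ((7355 - 1*221) + (-45590 - 21489)*(-78265 + 75331))/(-109181 + 3364) = 513 - ((7355 - 1*221) + (-45590 - 21489)*(-78265 + 75331))/(-109181 + 3364) = 513 - ((7355 - 221) - 67079*(-2934))/(-105817) = 513 - (7134 + 196809786)*(-1)/105817 = 513 - 196816920*(-1)/105817 = 513 - 1*(-196816920/105817) = 513 + 196816920/105817 = 251101041/105817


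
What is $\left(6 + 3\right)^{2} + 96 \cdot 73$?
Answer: $7089$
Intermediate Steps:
$\left(6 + 3\right)^{2} + 96 \cdot 73 = 9^{2} + 7008 = 81 + 7008 = 7089$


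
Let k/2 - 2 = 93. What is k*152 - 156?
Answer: 28724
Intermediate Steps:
k = 190 (k = 4 + 2*93 = 4 + 186 = 190)
k*152 - 156 = 190*152 - 156 = 28880 - 156 = 28724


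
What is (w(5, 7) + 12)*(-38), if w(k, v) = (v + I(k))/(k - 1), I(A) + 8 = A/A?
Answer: -456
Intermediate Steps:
I(A) = -7 (I(A) = -8 + A/A = -8 + 1 = -7)
w(k, v) = (-7 + v)/(-1 + k) (w(k, v) = (v - 7)/(k - 1) = (-7 + v)/(-1 + k))
(w(5, 7) + 12)*(-38) = ((-7 + 7)/(-1 + 5) + 12)*(-38) = (0/4 + 12)*(-38) = ((¼)*0 + 12)*(-38) = (0 + 12)*(-38) = 12*(-38) = -456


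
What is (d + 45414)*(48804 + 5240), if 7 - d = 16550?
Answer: 1560304324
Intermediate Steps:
d = -16543 (d = 7 - 1*16550 = 7 - 16550 = -16543)
(d + 45414)*(48804 + 5240) = (-16543 + 45414)*(48804 + 5240) = 28871*54044 = 1560304324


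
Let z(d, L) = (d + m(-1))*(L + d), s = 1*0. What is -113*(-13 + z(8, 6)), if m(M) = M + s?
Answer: -9605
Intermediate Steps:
s = 0
m(M) = M (m(M) = M + 0 = M)
z(d, L) = (-1 + d)*(L + d) (z(d, L) = (d - 1)*(L + d) = (-1 + d)*(L + d))
-113*(-13 + z(8, 6)) = -113*(-13 + (8**2 - 1*6 - 1*8 + 6*8)) = -113*(-13 + (64 - 6 - 8 + 48)) = -113*(-13 + 98) = -113*85 = -9605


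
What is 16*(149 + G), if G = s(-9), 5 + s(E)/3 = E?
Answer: 1712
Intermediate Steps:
s(E) = -15 + 3*E
G = -42 (G = -15 + 3*(-9) = -15 - 27 = -42)
16*(149 + G) = 16*(149 - 42) = 16*107 = 1712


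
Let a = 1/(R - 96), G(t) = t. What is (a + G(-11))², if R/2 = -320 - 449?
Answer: 323100625/2669956 ≈ 121.01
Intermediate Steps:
R = -1538 (R = 2*(-320 - 449) = 2*(-769) = -1538)
a = -1/1634 (a = 1/(-1538 - 96) = 1/(-1634) = -1/1634 ≈ -0.00061200)
(a + G(-11))² = (-1/1634 - 11)² = (-17975/1634)² = 323100625/2669956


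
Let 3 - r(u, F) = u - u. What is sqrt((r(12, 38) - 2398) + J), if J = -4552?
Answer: I*sqrt(6947) ≈ 83.349*I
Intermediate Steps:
r(u, F) = 3 (r(u, F) = 3 - (u - u) = 3 - 1*0 = 3 + 0 = 3)
sqrt((r(12, 38) - 2398) + J) = sqrt((3 - 2398) - 4552) = sqrt(-2395 - 4552) = sqrt(-6947) = I*sqrt(6947)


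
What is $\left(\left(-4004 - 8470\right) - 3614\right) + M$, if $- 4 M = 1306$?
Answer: $- \frac{32829}{2} \approx -16415.0$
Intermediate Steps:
$M = - \frac{653}{2}$ ($M = \left(- \frac{1}{4}\right) 1306 = - \frac{653}{2} \approx -326.5$)
$\left(\left(-4004 - 8470\right) - 3614\right) + M = \left(\left(-4004 - 8470\right) - 3614\right) - \frac{653}{2} = \left(-12474 - 3614\right) - \frac{653}{2} = -16088 - \frac{653}{2} = - \frac{32829}{2}$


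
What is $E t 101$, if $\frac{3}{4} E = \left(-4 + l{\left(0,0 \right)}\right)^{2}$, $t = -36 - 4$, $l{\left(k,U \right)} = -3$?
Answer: $- \frac{791840}{3} \approx -2.6395 \cdot 10^{5}$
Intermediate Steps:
$t = -40$
$E = \frac{196}{3}$ ($E = \frac{4 \left(-4 - 3\right)^{2}}{3} = \frac{4 \left(-7\right)^{2}}{3} = \frac{4}{3} \cdot 49 = \frac{196}{3} \approx 65.333$)
$E t 101 = \frac{196}{3} \left(-40\right) 101 = \left(- \frac{7840}{3}\right) 101 = - \frac{791840}{3}$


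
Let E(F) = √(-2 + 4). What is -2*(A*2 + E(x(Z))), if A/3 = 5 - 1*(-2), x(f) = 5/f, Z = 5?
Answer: -84 - 2*√2 ≈ -86.828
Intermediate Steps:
A = 21 (A = 3*(5 - 1*(-2)) = 3*(5 + 2) = 3*7 = 21)
E(F) = √2
-2*(A*2 + E(x(Z))) = -2*(21*2 + √2) = -2*(42 + √2) = -84 - 2*√2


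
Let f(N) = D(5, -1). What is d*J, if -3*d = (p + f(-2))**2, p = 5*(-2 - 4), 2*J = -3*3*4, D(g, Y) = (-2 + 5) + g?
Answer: 2904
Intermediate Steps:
D(g, Y) = 3 + g
f(N) = 8 (f(N) = 3 + 5 = 8)
J = -18 (J = (-3*3*4)/2 = (-9*4)/2 = (1/2)*(-36) = -18)
p = -30 (p = 5*(-6) = -30)
d = -484/3 (d = -(-30 + 8)**2/3 = -1/3*(-22)**2 = -1/3*484 = -484/3 ≈ -161.33)
d*J = -484/3*(-18) = 2904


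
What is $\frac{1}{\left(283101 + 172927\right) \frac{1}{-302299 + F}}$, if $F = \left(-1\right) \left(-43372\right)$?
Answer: $- \frac{258927}{456028} \approx -0.56779$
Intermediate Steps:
$F = 43372$
$\frac{1}{\left(283101 + 172927\right) \frac{1}{-302299 + F}} = \frac{1}{\left(283101 + 172927\right) \frac{1}{-302299 + 43372}} = \frac{1}{456028 \frac{1}{-258927}} = \frac{1}{456028 \left(- \frac{1}{258927}\right)} = \frac{1}{- \frac{456028}{258927}} = - \frac{258927}{456028}$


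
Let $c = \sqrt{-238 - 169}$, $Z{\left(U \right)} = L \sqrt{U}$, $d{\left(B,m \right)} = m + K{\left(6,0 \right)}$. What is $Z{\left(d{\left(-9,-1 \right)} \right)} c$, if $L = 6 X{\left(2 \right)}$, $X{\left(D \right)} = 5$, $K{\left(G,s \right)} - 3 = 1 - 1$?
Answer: $30 i \sqrt{814} \approx 855.92 i$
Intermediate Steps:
$K{\left(G,s \right)} = 3$ ($K{\left(G,s \right)} = 3 + \left(1 - 1\right) = 3 + 0 = 3$)
$d{\left(B,m \right)} = 3 + m$ ($d{\left(B,m \right)} = m + 3 = 3 + m$)
$L = 30$ ($L = 6 \cdot 5 = 30$)
$Z{\left(U \right)} = 30 \sqrt{U}$
$c = i \sqrt{407}$ ($c = \sqrt{-407} = i \sqrt{407} \approx 20.174 i$)
$Z{\left(d{\left(-9,-1 \right)} \right)} c = 30 \sqrt{3 - 1} i \sqrt{407} = 30 \sqrt{2} i \sqrt{407} = 30 i \sqrt{814}$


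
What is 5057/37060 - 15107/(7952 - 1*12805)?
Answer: 584407041/179852180 ≈ 3.2494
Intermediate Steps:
5057/37060 - 15107/(7952 - 1*12805) = 5057*(1/37060) - 15107/(7952 - 12805) = 5057/37060 - 15107/(-4853) = 5057/37060 - 15107*(-1/4853) = 5057/37060 + 15107/4853 = 584407041/179852180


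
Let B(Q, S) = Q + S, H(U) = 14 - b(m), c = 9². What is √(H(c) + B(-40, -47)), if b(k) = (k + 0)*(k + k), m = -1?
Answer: 5*I*√3 ≈ 8.6602*I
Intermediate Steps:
b(k) = 2*k² (b(k) = k*(2*k) = 2*k²)
c = 81
H(U) = 12 (H(U) = 14 - 2*(-1)² = 14 - 2 = 12)
√(H(c) + B(-40, -47)) = √(12 + (-40 - 47)) = √(12 - 87) = √(-75) = 5*I*√3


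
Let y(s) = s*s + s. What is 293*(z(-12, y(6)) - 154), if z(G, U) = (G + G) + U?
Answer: -39848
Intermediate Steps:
y(s) = s + s² (y(s) = s² + s = s + s²)
z(G, U) = U + 2*G (z(G, U) = 2*G + U = U + 2*G)
293*(z(-12, y(6)) - 154) = 293*((6*(1 + 6) + 2*(-12)) - 154) = 293*((6*7 - 24) - 154) = 293*((42 - 24) - 154) = 293*(18 - 154) = 293*(-136) = -39848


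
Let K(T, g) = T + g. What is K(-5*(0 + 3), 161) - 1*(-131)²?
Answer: -17015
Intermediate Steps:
K(-5*(0 + 3), 161) - 1*(-131)² = (-5*(0 + 3) + 161) - 1*(-131)² = (-5*3 + 161) - 1*17161 = (-15 + 161) - 17161 = 146 - 17161 = -17015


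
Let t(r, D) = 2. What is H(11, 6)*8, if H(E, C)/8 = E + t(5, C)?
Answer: 832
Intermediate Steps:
H(E, C) = 16 + 8*E (H(E, C) = 8*(E + 2) = 8*(2 + E) = 16 + 8*E)
H(11, 6)*8 = (16 + 8*11)*8 = (16 + 88)*8 = 104*8 = 832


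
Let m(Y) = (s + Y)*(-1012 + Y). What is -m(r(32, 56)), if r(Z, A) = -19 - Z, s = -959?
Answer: -1073630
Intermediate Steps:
m(Y) = (-1012 + Y)*(-959 + Y) (m(Y) = (-959 + Y)*(-1012 + Y) = (-1012 + Y)*(-959 + Y))
-m(r(32, 56)) = -(970508 + (-19 - 1*32)**2 - 1971*(-19 - 1*32)) = -(970508 + (-19 - 32)**2 - 1971*(-19 - 32)) = -(970508 + (-51)**2 - 1971*(-51)) = -(970508 + 2601 + 100521) = -1*1073630 = -1073630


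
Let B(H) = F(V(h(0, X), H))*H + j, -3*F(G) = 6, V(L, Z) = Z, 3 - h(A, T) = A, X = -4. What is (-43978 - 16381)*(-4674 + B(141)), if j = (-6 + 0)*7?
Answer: 301674282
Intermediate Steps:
h(A, T) = 3 - A
F(G) = -2 (F(G) = -⅓*6 = -2)
j = -42 (j = -6*7 = -42)
B(H) = -42 - 2*H (B(H) = -2*H - 42 = -42 - 2*H)
(-43978 - 16381)*(-4674 + B(141)) = (-43978 - 16381)*(-4674 + (-42 - 2*141)) = -60359*(-4674 + (-42 - 282)) = -60359*(-4674 - 324) = -60359*(-4998) = 301674282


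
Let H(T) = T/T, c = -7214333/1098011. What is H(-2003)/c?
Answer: -1098011/7214333 ≈ -0.15220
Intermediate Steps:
c = -7214333/1098011 (c = -7214333*1/1098011 = -7214333/1098011 ≈ -6.5704)
H(T) = 1
H(-2003)/c = 1/(-7214333/1098011) = 1*(-1098011/7214333) = -1098011/7214333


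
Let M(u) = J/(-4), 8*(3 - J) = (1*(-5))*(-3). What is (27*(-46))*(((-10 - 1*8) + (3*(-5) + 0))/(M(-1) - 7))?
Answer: -1311552/233 ≈ -5629.0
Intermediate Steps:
J = 9/8 (J = 3 - 1*(-5)*(-3)/8 = 3 - (-5)*(-3)/8 = 3 - ⅛*15 = 3 - 15/8 = 9/8 ≈ 1.1250)
M(u) = -9/32 (M(u) = (9/8)/(-4) = (9/8)*(-¼) = -9/32)
(27*(-46))*(((-10 - 1*8) + (3*(-5) + 0))/(M(-1) - 7)) = (27*(-46))*(((-10 - 1*8) + (3*(-5) + 0))/(-9/32 - 7)) = -1242*((-10 - 8) + (-15 + 0))/(-233/32) = -1242*(-18 - 15)*(-32)/233 = -(-40986)*(-32)/233 = -1242*1056/233 = -1311552/233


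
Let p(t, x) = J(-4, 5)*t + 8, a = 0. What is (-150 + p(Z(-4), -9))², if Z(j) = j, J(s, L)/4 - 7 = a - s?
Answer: 101124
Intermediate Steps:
J(s, L) = 28 - 4*s (J(s, L) = 28 + 4*(0 - s) = 28 + 4*(-s) = 28 - 4*s)
p(t, x) = 8 + 44*t (p(t, x) = (28 - 4*(-4))*t + 8 = (28 + 16)*t + 8 = 44*t + 8 = 8 + 44*t)
(-150 + p(Z(-4), -9))² = (-150 + (8 + 44*(-4)))² = (-150 + (8 - 176))² = (-150 - 168)² = (-318)² = 101124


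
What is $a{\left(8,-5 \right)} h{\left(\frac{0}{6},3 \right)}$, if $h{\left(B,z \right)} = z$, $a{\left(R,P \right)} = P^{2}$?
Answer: $75$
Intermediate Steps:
$a{\left(8,-5 \right)} h{\left(\frac{0}{6},3 \right)} = \left(-5\right)^{2} \cdot 3 = 25 \cdot 3 = 75$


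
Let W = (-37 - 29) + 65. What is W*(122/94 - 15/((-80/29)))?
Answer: -5065/752 ≈ -6.7354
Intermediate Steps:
W = -1 (W = -66 + 65 = -1)
W*(122/94 - 15/((-80/29))) = -(122/94 - 15/((-80/29))) = -(122*(1/94) - 15/((-80*1/29))) = -(61/47 - 15/(-80/29)) = -(61/47 - 15*(-29/80)) = -(61/47 + 87/16) = -1*5065/752 = -5065/752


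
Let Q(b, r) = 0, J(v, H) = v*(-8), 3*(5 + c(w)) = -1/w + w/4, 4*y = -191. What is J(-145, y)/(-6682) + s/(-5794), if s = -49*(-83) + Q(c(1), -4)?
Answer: -16948367/19357754 ≈ -0.87553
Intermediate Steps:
y = -191/4 (y = (¼)*(-191) = -191/4 ≈ -47.750)
c(w) = -5 - 1/(3*w) + w/12 (c(w) = -5 + (-1/w + w/4)/3 = -5 + (-1/(3*w) + w/12) = -5 - 1/(3*w) + w/12)
J(v, H) = -8*v
s = 4067 (s = -49*(-83) + 0 = 4067 + 0 = 4067)
J(-145, y)/(-6682) + s/(-5794) = -8*(-145)/(-6682) + 4067/(-5794) = 1160*(-1/6682) + 4067*(-1/5794) = -580/3341 - 4067/5794 = -16948367/19357754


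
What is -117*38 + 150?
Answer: -4296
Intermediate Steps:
-117*38 + 150 = -4446 + 150 = -4296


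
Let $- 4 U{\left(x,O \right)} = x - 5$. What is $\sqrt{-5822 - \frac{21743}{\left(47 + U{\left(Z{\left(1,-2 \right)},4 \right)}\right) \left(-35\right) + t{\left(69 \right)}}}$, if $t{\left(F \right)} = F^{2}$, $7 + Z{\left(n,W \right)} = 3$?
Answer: $\frac{5 i \sqrt{34414933962}}{12149} \approx 76.349 i$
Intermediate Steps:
$Z{\left(n,W \right)} = -4$ ($Z{\left(n,W \right)} = -7 + 3 = -4$)
$U{\left(x,O \right)} = \frac{5}{4} - \frac{x}{4}$ ($U{\left(x,O \right)} = - \frac{x - 5}{4} = - \frac{-5 + x}{4} = \frac{5}{4} - \frac{x}{4}$)
$\sqrt{-5822 - \frac{21743}{\left(47 + U{\left(Z{\left(1,-2 \right)},4 \right)}\right) \left(-35\right) + t{\left(69 \right)}}} = \sqrt{-5822 - \frac{21743}{\left(47 + \left(\frac{5}{4} - -1\right)\right) \left(-35\right) + 69^{2}}} = \sqrt{-5822 - \frac{21743}{\left(47 + \left(\frac{5}{4} + 1\right)\right) \left(-35\right) + 4761}} = \sqrt{-5822 - \frac{21743}{\left(47 + \frac{9}{4}\right) \left(-35\right) + 4761}} = \sqrt{-5822 - \frac{21743}{\frac{197}{4} \left(-35\right) + 4761}} = \sqrt{-5822 - \frac{21743}{- \frac{6895}{4} + 4761}} = \sqrt{-5822 - \frac{21743}{\frac{12149}{4}}} = \sqrt{-5822 - \frac{86972}{12149}} = \sqrt{- \frac{70818450}{12149}} = \frac{5 i \sqrt{34414933962}}{12149}$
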